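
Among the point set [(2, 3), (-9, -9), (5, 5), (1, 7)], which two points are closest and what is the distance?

Computing all pairwise distances among 4 points:

d((2, 3), (-9, -9)) = 16.2788
d((2, 3), (5, 5)) = 3.6056 <-- minimum
d((2, 3), (1, 7)) = 4.1231
d((-9, -9), (5, 5)) = 19.799
d((-9, -9), (1, 7)) = 18.868
d((5, 5), (1, 7)) = 4.4721

Closest pair: (2, 3) and (5, 5) with distance 3.6056

The closest pair is (2, 3) and (5, 5) with Euclidean distance 3.6056. For 4 points, brute-force pairwise comparison is shown above. For large n, the divide-and-conquer algorithm (sort by x, recurse on halves, check the dividing strip) achieves O(n log n).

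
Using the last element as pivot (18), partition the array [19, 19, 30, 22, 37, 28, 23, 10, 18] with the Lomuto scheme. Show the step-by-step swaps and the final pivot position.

Lomuto partition with pivot = 18:

Initial array: [19, 19, 30, 22, 37, 28, 23, 10, 18]

arr[0]=19 > 18: no swap
arr[1]=19 > 18: no swap
arr[2]=30 > 18: no swap
arr[3]=22 > 18: no swap
arr[4]=37 > 18: no swap
arr[5]=28 > 18: no swap
arr[6]=23 > 18: no swap
arr[7]=10 <= 18: swap with position 0, array becomes [10, 19, 30, 22, 37, 28, 23, 19, 18]

Place pivot at position 1: [10, 18, 30, 22, 37, 28, 23, 19, 19]
Pivot position: 1

After partitioning with pivot 18, the array becomes [10, 18, 30, 22, 37, 28, 23, 19, 19]. The pivot is placed at index 1. All elements to the left of the pivot are <= 18, and all elements to the right are > 18.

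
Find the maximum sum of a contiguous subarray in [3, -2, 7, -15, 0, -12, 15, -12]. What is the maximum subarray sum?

Using Kadane's algorithm on [3, -2, 7, -15, 0, -12, 15, -12]:

Scanning through the array:
Position 1 (value -2): max_ending_here = 1, max_so_far = 3
Position 2 (value 7): max_ending_here = 8, max_so_far = 8
Position 3 (value -15): max_ending_here = -7, max_so_far = 8
Position 4 (value 0): max_ending_here = 0, max_so_far = 8
Position 5 (value -12): max_ending_here = -12, max_so_far = 8
Position 6 (value 15): max_ending_here = 15, max_so_far = 15
Position 7 (value -12): max_ending_here = 3, max_so_far = 15

Maximum subarray: [15]
Maximum sum: 15

The maximum subarray is [15] with sum 15. This subarray runs from index 6 to index 6.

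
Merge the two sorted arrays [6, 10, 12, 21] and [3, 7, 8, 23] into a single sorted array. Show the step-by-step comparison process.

Merging process:

Compare 6 vs 3: take 3 from right. Merged: [3]
Compare 6 vs 7: take 6 from left. Merged: [3, 6]
Compare 10 vs 7: take 7 from right. Merged: [3, 6, 7]
Compare 10 vs 8: take 8 from right. Merged: [3, 6, 7, 8]
Compare 10 vs 23: take 10 from left. Merged: [3, 6, 7, 8, 10]
Compare 12 vs 23: take 12 from left. Merged: [3, 6, 7, 8, 10, 12]
Compare 21 vs 23: take 21 from left. Merged: [3, 6, 7, 8, 10, 12, 21]
Append remaining from right: [23]. Merged: [3, 6, 7, 8, 10, 12, 21, 23]

Final merged array: [3, 6, 7, 8, 10, 12, 21, 23]
Total comparisons: 7

The merged array is [3, 6, 7, 8, 10, 12, 21, 23], requiring 7 comparisons. The merge step runs in O(n) time where n is the total number of elements.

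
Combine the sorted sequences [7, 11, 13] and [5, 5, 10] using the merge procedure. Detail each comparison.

Merging process:

Compare 7 vs 5: take 5 from right. Merged: [5]
Compare 7 vs 5: take 5 from right. Merged: [5, 5]
Compare 7 vs 10: take 7 from left. Merged: [5, 5, 7]
Compare 11 vs 10: take 10 from right. Merged: [5, 5, 7, 10]
Append remaining from left: [11, 13]. Merged: [5, 5, 7, 10, 11, 13]

Final merged array: [5, 5, 7, 10, 11, 13]
Total comparisons: 4

The merged array is [5, 5, 7, 10, 11, 13], requiring 4 comparisons. The merge step runs in O(n) time where n is the total number of elements.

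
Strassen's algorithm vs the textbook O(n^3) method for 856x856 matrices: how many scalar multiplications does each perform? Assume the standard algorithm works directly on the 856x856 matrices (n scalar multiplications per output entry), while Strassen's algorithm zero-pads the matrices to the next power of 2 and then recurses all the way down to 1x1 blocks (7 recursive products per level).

Matrix multiplication for 856x856 matrices:

Strassen's algorithm requires power-of-2 dimensions. Pad 856x856 to 1024x1024 (next power of 2).

Standard algorithm: 856^3 = 627222016 multiplications
Strassen's algorithm: 7^(log2(1024)) = 7^10 = 282475249 multiplications
Savings: 627222016 - 282475249 = 344746767 multiplications

Standard: 627222016 multiplications (856^3). Strassen: 282475249 multiplications (7^10, after padding to 1024x1024). Strassen reduces 8 recursive multiplications to 7 at each level.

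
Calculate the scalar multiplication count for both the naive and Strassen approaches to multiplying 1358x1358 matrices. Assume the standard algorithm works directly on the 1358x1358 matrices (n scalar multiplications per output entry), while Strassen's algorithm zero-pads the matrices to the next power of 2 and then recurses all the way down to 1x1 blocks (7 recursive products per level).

Matrix multiplication for 1358x1358 matrices:

Strassen's algorithm requires power-of-2 dimensions. Pad 1358x1358 to 2048x2048 (next power of 2).

Standard algorithm: 1358^3 = 2504374712 multiplications
Strassen's algorithm: 7^(log2(2048)) = 7^11 = 1977326743 multiplications
Savings: 2504374712 - 1977326743 = 527047969 multiplications

Standard: 2504374712 multiplications (1358^3). Strassen: 1977326743 multiplications (7^11, after padding to 2048x2048). Strassen reduces 8 recursive multiplications to 7 at each level.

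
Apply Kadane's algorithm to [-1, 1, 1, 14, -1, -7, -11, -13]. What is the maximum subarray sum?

Using Kadane's algorithm on [-1, 1, 1, 14, -1, -7, -11, -13]:

Scanning through the array:
Position 1 (value 1): max_ending_here = 1, max_so_far = 1
Position 2 (value 1): max_ending_here = 2, max_so_far = 2
Position 3 (value 14): max_ending_here = 16, max_so_far = 16
Position 4 (value -1): max_ending_here = 15, max_so_far = 16
Position 5 (value -7): max_ending_here = 8, max_so_far = 16
Position 6 (value -11): max_ending_here = -3, max_so_far = 16
Position 7 (value -13): max_ending_here = -13, max_so_far = 16

Maximum subarray: [1, 1, 14]
Maximum sum: 16

The maximum subarray is [1, 1, 14] with sum 16. This subarray runs from index 1 to index 3.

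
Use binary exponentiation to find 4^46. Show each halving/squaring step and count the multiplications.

Computing 4^46 by squaring (build up from 4^1; each line after the first costs one multiplication):

4^1 = 4
4^2 = (4^1)^2 = 4^2 = 16
4^4 = (4^2)^2 = 16^2 = 256
4^5 = 4 * 4^4 = 4 * 256 = 1024
4^10 = (4^5)^2 = 1024^2 = 1048576
4^11 = 4 * 4^10 = 4 * 1048576 = 4194304
4^22 = (4^11)^2 = 4194304^2 = 17592186044416
4^23 = 4 * 4^22 = 4 * 17592186044416 = 70368744177664
4^46 = (4^23)^2 = 70368744177664^2 = 4951760157141521099596496896

Result: 4951760157141521099596496896
Multiplications needed: 8 (8 lines after 4^1)

4^46 = 4951760157141521099596496896. Using exponentiation by squaring, this requires 8 multiplications. The key idea: if the exponent is even, square the half-power; if odd, multiply by the base once.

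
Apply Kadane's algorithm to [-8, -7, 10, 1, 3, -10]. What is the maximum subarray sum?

Using Kadane's algorithm on [-8, -7, 10, 1, 3, -10]:

Scanning through the array:
Position 1 (value -7): max_ending_here = -7, max_so_far = -7
Position 2 (value 10): max_ending_here = 10, max_so_far = 10
Position 3 (value 1): max_ending_here = 11, max_so_far = 11
Position 4 (value 3): max_ending_here = 14, max_so_far = 14
Position 5 (value -10): max_ending_here = 4, max_so_far = 14

Maximum subarray: [10, 1, 3]
Maximum sum: 14

The maximum subarray is [10, 1, 3] with sum 14. This subarray runs from index 2 to index 4.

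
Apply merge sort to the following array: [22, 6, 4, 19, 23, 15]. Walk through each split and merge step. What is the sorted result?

Merge sort trace:

Split: [22, 6, 4, 19, 23, 15] -> [22, 6, 4] and [19, 23, 15]
  Split: [22, 6, 4] -> [22] and [6, 4]
    Split: [6, 4] -> [6] and [4]
    Merge: [6] + [4] -> [4, 6]
  Merge: [22] + [4, 6] -> [4, 6, 22]
  Split: [19, 23, 15] -> [19] and [23, 15]
    Split: [23, 15] -> [23] and [15]
    Merge: [23] + [15] -> [15, 23]
  Merge: [19] + [15, 23] -> [15, 19, 23]
Merge: [4, 6, 22] + [15, 19, 23] -> [4, 6, 15, 19, 22, 23]

Final sorted array: [4, 6, 15, 19, 22, 23]

The merge sort proceeds by recursively splitting the array and merging sorted halves.
After all merges, the sorted array is [4, 6, 15, 19, 22, 23].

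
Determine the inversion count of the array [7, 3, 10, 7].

Finding inversions in [7, 3, 10, 7]:

(0, 1): arr[0]=7 > arr[1]=3
(2, 3): arr[2]=10 > arr[3]=7

Total inversions: 2

The array has 2 inversion(s): (0,1), (2,3). Each pair (i,j) satisfies i < j and arr[i] > arr[j].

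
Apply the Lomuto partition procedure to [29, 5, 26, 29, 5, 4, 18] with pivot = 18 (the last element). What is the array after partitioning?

Lomuto partition with pivot = 18:

Initial array: [29, 5, 26, 29, 5, 4, 18]

arr[0]=29 > 18: no swap
arr[1]=5 <= 18: swap with position 0, array becomes [5, 29, 26, 29, 5, 4, 18]
arr[2]=26 > 18: no swap
arr[3]=29 > 18: no swap
arr[4]=5 <= 18: swap with position 1, array becomes [5, 5, 26, 29, 29, 4, 18]
arr[5]=4 <= 18: swap with position 2, array becomes [5, 5, 4, 29, 29, 26, 18]

Place pivot at position 3: [5, 5, 4, 18, 29, 26, 29]
Pivot position: 3

After partitioning with pivot 18, the array becomes [5, 5, 4, 18, 29, 26, 29]. The pivot is placed at index 3. All elements to the left of the pivot are <= 18, and all elements to the right are > 18.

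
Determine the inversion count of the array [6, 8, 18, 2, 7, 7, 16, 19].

Finding inversions in [6, 8, 18, 2, 7, 7, 16, 19]:

(0, 3): arr[0]=6 > arr[3]=2
(1, 3): arr[1]=8 > arr[3]=2
(1, 4): arr[1]=8 > arr[4]=7
(1, 5): arr[1]=8 > arr[5]=7
(2, 3): arr[2]=18 > arr[3]=2
(2, 4): arr[2]=18 > arr[4]=7
(2, 5): arr[2]=18 > arr[5]=7
(2, 6): arr[2]=18 > arr[6]=16

Total inversions: 8

The array has 8 inversion(s): (0,3), (1,3), (1,4), (1,5), (2,3), (2,4), (2,5), (2,6). Each pair (i,j) satisfies i < j and arr[i] > arr[j].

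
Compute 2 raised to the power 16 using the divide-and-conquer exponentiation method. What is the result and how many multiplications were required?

Computing 2^16 by squaring (build up from 2^1; each line after the first costs one multiplication):

2^1 = 2
2^2 = (2^1)^2 = 2^2 = 4
2^4 = (2^2)^2 = 4^2 = 16
2^8 = (2^4)^2 = 16^2 = 256
2^16 = (2^8)^2 = 256^2 = 65536

Result: 65536
Multiplications needed: 4 (4 lines after 2^1)

2^16 = 65536. Using exponentiation by squaring, this requires 4 multiplications. The key idea: if the exponent is even, square the half-power; if odd, multiply by the base once.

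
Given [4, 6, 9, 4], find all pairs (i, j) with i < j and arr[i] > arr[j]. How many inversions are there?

Finding inversions in [4, 6, 9, 4]:

(1, 3): arr[1]=6 > arr[3]=4
(2, 3): arr[2]=9 > arr[3]=4

Total inversions: 2

The array has 2 inversion(s): (1,3), (2,3). Each pair (i,j) satisfies i < j and arr[i] > arr[j].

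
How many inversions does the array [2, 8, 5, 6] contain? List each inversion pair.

Finding inversions in [2, 8, 5, 6]:

(1, 2): arr[1]=8 > arr[2]=5
(1, 3): arr[1]=8 > arr[3]=6

Total inversions: 2

The array has 2 inversion(s): (1,2), (1,3). Each pair (i,j) satisfies i < j and arr[i] > arr[j].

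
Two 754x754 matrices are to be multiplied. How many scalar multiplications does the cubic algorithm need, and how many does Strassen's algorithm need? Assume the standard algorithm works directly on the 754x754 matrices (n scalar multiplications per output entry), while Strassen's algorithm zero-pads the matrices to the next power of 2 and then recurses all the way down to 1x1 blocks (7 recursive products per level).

Matrix multiplication for 754x754 matrices:

Strassen's algorithm requires power-of-2 dimensions. Pad 754x754 to 1024x1024 (next power of 2).

Standard algorithm: 754^3 = 428661064 multiplications
Strassen's algorithm: 7^(log2(1024)) = 7^10 = 282475249 multiplications
Savings: 428661064 - 282475249 = 146185815 multiplications

Standard: 428661064 multiplications (754^3). Strassen: 282475249 multiplications (7^10, after padding to 1024x1024). Strassen reduces 8 recursive multiplications to 7 at each level.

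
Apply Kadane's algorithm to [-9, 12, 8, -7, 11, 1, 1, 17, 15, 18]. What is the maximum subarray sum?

Using Kadane's algorithm on [-9, 12, 8, -7, 11, 1, 1, 17, 15, 18]:

Scanning through the array:
Position 1 (value 12): max_ending_here = 12, max_so_far = 12
Position 2 (value 8): max_ending_here = 20, max_so_far = 20
Position 3 (value -7): max_ending_here = 13, max_so_far = 20
Position 4 (value 11): max_ending_here = 24, max_so_far = 24
Position 5 (value 1): max_ending_here = 25, max_so_far = 25
Position 6 (value 1): max_ending_here = 26, max_so_far = 26
Position 7 (value 17): max_ending_here = 43, max_so_far = 43
Position 8 (value 15): max_ending_here = 58, max_so_far = 58
Position 9 (value 18): max_ending_here = 76, max_so_far = 76

Maximum subarray: [12, 8, -7, 11, 1, 1, 17, 15, 18]
Maximum sum: 76

The maximum subarray is [12, 8, -7, 11, 1, 1, 17, 15, 18] with sum 76. This subarray runs from index 1 to index 9.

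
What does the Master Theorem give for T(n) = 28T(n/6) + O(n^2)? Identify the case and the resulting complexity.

Master Theorem for T(n) = 28T(n/6) + O(n^2):

a = 28, b = 6, c = 2
log_b(a) = log_6(28) = 1.8597

Case 3: c = 2 > log_6(28) = 1.8597
T(n) = O(n^2) = O(n^2)

For T(n) = 28T(n/6) + O(n^2): log_6(28) = 1.8597. This is Case 3 of the Master Theorem (c > log_b(a), work dominated by root), giving O(n^2).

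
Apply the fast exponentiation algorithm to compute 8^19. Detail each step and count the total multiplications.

Computing 8^19 by squaring (build up from 8^1; each line after the first costs one multiplication):

8^1 = 8
8^2 = (8^1)^2 = 8^2 = 64
8^4 = (8^2)^2 = 64^2 = 4096
8^8 = (8^4)^2 = 4096^2 = 16777216
8^9 = 8 * 8^8 = 8 * 16777216 = 134217728
8^18 = (8^9)^2 = 134217728^2 = 18014398509481984
8^19 = 8 * 8^18 = 8 * 18014398509481984 = 144115188075855872

Result: 144115188075855872
Multiplications needed: 6 (6 lines after 8^1)

8^19 = 144115188075855872. Using exponentiation by squaring, this requires 6 multiplications. The key idea: if the exponent is even, square the half-power; if odd, multiply by the base once.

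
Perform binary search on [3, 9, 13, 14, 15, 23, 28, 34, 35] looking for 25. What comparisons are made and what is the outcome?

Binary search for 25 in [3, 9, 13, 14, 15, 23, 28, 34, 35]:

lo=0, hi=8, mid=4, arr[mid]=15 -> 15 < 25, search right half
lo=5, hi=8, mid=6, arr[mid]=28 -> 28 > 25, search left half
lo=5, hi=5, mid=5, arr[mid]=23 -> 23 < 25, search right half
lo=6 > hi=5, target 25 not found

Binary search determines that 25 is not in the array after 3 comparisons. The search space was exhausted without finding the target.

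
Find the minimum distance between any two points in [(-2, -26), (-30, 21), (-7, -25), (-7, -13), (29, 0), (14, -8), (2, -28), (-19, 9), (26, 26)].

Computing all pairwise distances among 9 points:

d((-2, -26), (-30, 21)) = 54.7083
d((-2, -26), (-7, -25)) = 5.099
d((-2, -26), (-7, -13)) = 13.9284
d((-2, -26), (29, 0)) = 40.4599
d((-2, -26), (14, -8)) = 24.0832
d((-2, -26), (2, -28)) = 4.4721 <-- minimum
d((-2, -26), (-19, 9)) = 38.9102
d((-2, -26), (26, 26)) = 59.0593
d((-30, 21), (-7, -25)) = 51.4296
d((-30, 21), (-7, -13)) = 41.0488
d((-30, 21), (29, 0)) = 62.6259
d((-30, 21), (14, -8)) = 52.6972
d((-30, 21), (2, -28)) = 58.5235
d((-30, 21), (-19, 9)) = 16.2788
d((-30, 21), (26, 26)) = 56.2228
d((-7, -25), (-7, -13)) = 12.0
d((-7, -25), (29, 0)) = 43.8292
d((-7, -25), (14, -8)) = 27.0185
d((-7, -25), (2, -28)) = 9.4868
d((-7, -25), (-19, 9)) = 36.0555
d((-7, -25), (26, 26)) = 60.7454
d((-7, -13), (29, 0)) = 38.2753
d((-7, -13), (14, -8)) = 21.587
d((-7, -13), (2, -28)) = 17.4929
d((-7, -13), (-19, 9)) = 25.0599
d((-7, -13), (26, 26)) = 51.0882
d((29, 0), (14, -8)) = 17.0
d((29, 0), (2, -28)) = 38.8973
d((29, 0), (-19, 9)) = 48.8365
d((29, 0), (26, 26)) = 26.1725
d((14, -8), (2, -28)) = 23.3238
d((14, -8), (-19, 9)) = 37.1214
d((14, -8), (26, 26)) = 36.0555
d((2, -28), (-19, 9)) = 42.5441
d((2, -28), (26, 26)) = 59.0931
d((-19, 9), (26, 26)) = 48.1041

Closest pair: (-2, -26) and (2, -28) with distance 4.4721

The closest pair is (-2, -26) and (2, -28) with Euclidean distance 4.4721. For 9 points, brute-force pairwise comparison is shown above. For large n, the divide-and-conquer algorithm (sort by x, recurse on halves, check the dividing strip) achieves O(n log n).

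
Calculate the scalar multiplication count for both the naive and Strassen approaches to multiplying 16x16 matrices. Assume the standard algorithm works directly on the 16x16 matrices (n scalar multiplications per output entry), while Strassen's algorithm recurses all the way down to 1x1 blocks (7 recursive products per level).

Matrix multiplication for 16x16 matrices:

Standard algorithm: 16^3 = 4096 multiplications
Strassen's algorithm: 7^(log2(16)) = 7^4 = 2401 multiplications
Savings: 4096 - 2401 = 1695 multiplications

Standard: 4096 multiplications (16^3). Strassen: 2401 multiplications (7^4). Strassen reduces 8 recursive multiplications to 7 at each level.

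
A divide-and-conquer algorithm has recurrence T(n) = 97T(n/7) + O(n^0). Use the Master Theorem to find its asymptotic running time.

Master Theorem for T(n) = 97T(n/7) + O(n^0):

a = 97, b = 7, c = 0
log_b(a) = log_7(97) = 2.3509

Case 1: c = 0 < log_7(97) = 2.3509
T(n) = O(n^(log_7 97))

For T(n) = 97T(n/7) + O(n^0): log_7(97) = 2.3509. This is Case 1 of the Master Theorem (c < log_b(a), work dominated by leaves), giving O(n^(log_7 97)).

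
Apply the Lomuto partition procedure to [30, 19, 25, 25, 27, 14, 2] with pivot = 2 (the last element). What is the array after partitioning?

Lomuto partition with pivot = 2:

Initial array: [30, 19, 25, 25, 27, 14, 2]

arr[0]=30 > 2: no swap
arr[1]=19 > 2: no swap
arr[2]=25 > 2: no swap
arr[3]=25 > 2: no swap
arr[4]=27 > 2: no swap
arr[5]=14 > 2: no swap

Place pivot at position 0: [2, 19, 25, 25, 27, 14, 30]
Pivot position: 0

After partitioning with pivot 2, the array becomes [2, 19, 25, 25, 27, 14, 30]. The pivot is placed at index 0. All elements to the left of the pivot are <= 2, and all elements to the right are > 2.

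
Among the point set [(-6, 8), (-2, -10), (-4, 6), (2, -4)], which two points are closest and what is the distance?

Computing all pairwise distances among 4 points:

d((-6, 8), (-2, -10)) = 18.4391
d((-6, 8), (-4, 6)) = 2.8284 <-- minimum
d((-6, 8), (2, -4)) = 14.4222
d((-2, -10), (-4, 6)) = 16.1245
d((-2, -10), (2, -4)) = 7.2111
d((-4, 6), (2, -4)) = 11.6619

Closest pair: (-6, 8) and (-4, 6) with distance 2.8284

The closest pair is (-6, 8) and (-4, 6) with Euclidean distance 2.8284. For 4 points, brute-force pairwise comparison is shown above. For large n, the divide-and-conquer algorithm (sort by x, recurse on halves, check the dividing strip) achieves O(n log n).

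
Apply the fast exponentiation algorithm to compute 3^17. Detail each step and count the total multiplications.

Computing 3^17 by squaring (build up from 3^1; each line after the first costs one multiplication):

3^1 = 3
3^2 = (3^1)^2 = 3^2 = 9
3^4 = (3^2)^2 = 9^2 = 81
3^8 = (3^4)^2 = 81^2 = 6561
3^16 = (3^8)^2 = 6561^2 = 43046721
3^17 = 3 * 3^16 = 3 * 43046721 = 129140163

Result: 129140163
Multiplications needed: 5 (5 lines after 3^1)

3^17 = 129140163. Using exponentiation by squaring, this requires 5 multiplications. The key idea: if the exponent is even, square the half-power; if odd, multiply by the base once.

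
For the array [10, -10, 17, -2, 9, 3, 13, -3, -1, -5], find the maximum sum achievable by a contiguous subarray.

Using Kadane's algorithm on [10, -10, 17, -2, 9, 3, 13, -3, -1, -5]:

Scanning through the array:
Position 1 (value -10): max_ending_here = 0, max_so_far = 10
Position 2 (value 17): max_ending_here = 17, max_so_far = 17
Position 3 (value -2): max_ending_here = 15, max_so_far = 17
Position 4 (value 9): max_ending_here = 24, max_so_far = 24
Position 5 (value 3): max_ending_here = 27, max_so_far = 27
Position 6 (value 13): max_ending_here = 40, max_so_far = 40
Position 7 (value -3): max_ending_here = 37, max_so_far = 40
Position 8 (value -1): max_ending_here = 36, max_so_far = 40
Position 9 (value -5): max_ending_here = 31, max_so_far = 40

Maximum subarray: [10, -10, 17, -2, 9, 3, 13]
Maximum sum: 40

The maximum subarray is [10, -10, 17, -2, 9, 3, 13] with sum 40. This subarray runs from index 0 to index 6.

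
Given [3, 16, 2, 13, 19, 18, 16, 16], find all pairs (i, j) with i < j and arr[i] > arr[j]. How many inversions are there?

Finding inversions in [3, 16, 2, 13, 19, 18, 16, 16]:

(0, 2): arr[0]=3 > arr[2]=2
(1, 2): arr[1]=16 > arr[2]=2
(1, 3): arr[1]=16 > arr[3]=13
(4, 5): arr[4]=19 > arr[5]=18
(4, 6): arr[4]=19 > arr[6]=16
(4, 7): arr[4]=19 > arr[7]=16
(5, 6): arr[5]=18 > arr[6]=16
(5, 7): arr[5]=18 > arr[7]=16

Total inversions: 8

The array has 8 inversion(s): (0,2), (1,2), (1,3), (4,5), (4,6), (4,7), (5,6), (5,7). Each pair (i,j) satisfies i < j and arr[i] > arr[j].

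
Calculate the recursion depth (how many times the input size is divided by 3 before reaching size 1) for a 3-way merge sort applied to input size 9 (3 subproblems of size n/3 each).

For divide and conquer with division factor 3:

Problem sizes at each level:
Level 0: 9
Level 1: 3
Level 2: 1

The root is level 0 and the size-1 base case is level 2 (the tree spans levels 0 through 2, i.e. 3 levels counting the root), so the depth is the number of divisions: log_3(9) = 2

The recursion tree depth is log_3(9) = 2. At each level, the problem size is divided by 3, so it takes 2 divisions to reduce to a base case of size 1. The algorithm makes 3 recursive calls at each level.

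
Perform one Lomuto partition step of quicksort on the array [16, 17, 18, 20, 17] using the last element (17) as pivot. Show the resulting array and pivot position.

Lomuto partition with pivot = 17:

Initial array: [16, 17, 18, 20, 17]

arr[0]=16 <= 17: swap with position 0, array becomes [16, 17, 18, 20, 17]
arr[1]=17 <= 17: swap with position 1, array becomes [16, 17, 18, 20, 17]
arr[2]=18 > 17: no swap
arr[3]=20 > 17: no swap

Place pivot at position 2: [16, 17, 17, 20, 18]
Pivot position: 2

After partitioning with pivot 17, the array becomes [16, 17, 17, 20, 18]. The pivot is placed at index 2. All elements to the left of the pivot are <= 17, and all elements to the right are > 17.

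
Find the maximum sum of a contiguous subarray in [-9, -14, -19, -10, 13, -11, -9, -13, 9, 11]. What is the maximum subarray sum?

Using Kadane's algorithm on [-9, -14, -19, -10, 13, -11, -9, -13, 9, 11]:

Scanning through the array:
Position 1 (value -14): max_ending_here = -14, max_so_far = -9
Position 2 (value -19): max_ending_here = -19, max_so_far = -9
Position 3 (value -10): max_ending_here = -10, max_so_far = -9
Position 4 (value 13): max_ending_here = 13, max_so_far = 13
Position 5 (value -11): max_ending_here = 2, max_so_far = 13
Position 6 (value -9): max_ending_here = -7, max_so_far = 13
Position 7 (value -13): max_ending_here = -13, max_so_far = 13
Position 8 (value 9): max_ending_here = 9, max_so_far = 13
Position 9 (value 11): max_ending_here = 20, max_so_far = 20

Maximum subarray: [9, 11]
Maximum sum: 20

The maximum subarray is [9, 11] with sum 20. This subarray runs from index 8 to index 9.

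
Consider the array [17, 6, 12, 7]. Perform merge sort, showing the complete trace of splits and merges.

Merge sort trace:

Split: [17, 6, 12, 7] -> [17, 6] and [12, 7]
  Split: [17, 6] -> [17] and [6]
  Merge: [17] + [6] -> [6, 17]
  Split: [12, 7] -> [12] and [7]
  Merge: [12] + [7] -> [7, 12]
Merge: [6, 17] + [7, 12] -> [6, 7, 12, 17]

Final sorted array: [6, 7, 12, 17]

The merge sort proceeds by recursively splitting the array and merging sorted halves.
After all merges, the sorted array is [6, 7, 12, 17].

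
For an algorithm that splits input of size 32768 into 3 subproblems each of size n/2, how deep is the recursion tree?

For divide and conquer with division factor 2:

Problem sizes at each level:
Level 0: 32768
Level 1: 16384
Level 2: 8192
Level 3: 4096
Level 4: 2048
Level 5: 1024
Level 6: 512
Level 7: 256
Level 8: 128
Level 9: 64
Level 10: 32
Level 11: 16
Level 12: 8
Level 13: 4
Level 14: 2
Level 15: 1

The root is level 0 and the size-1 base case is level 15 (the tree spans levels 0 through 15, i.e. 16 levels counting the root), so the depth is the number of divisions: log_2(32768) = 15

The recursion tree depth is log_2(32768) = 15. At each level, the problem size is divided by 2, so it takes 15 divisions to reduce to a base case of size 1. The algorithm makes 3 recursive calls at each level.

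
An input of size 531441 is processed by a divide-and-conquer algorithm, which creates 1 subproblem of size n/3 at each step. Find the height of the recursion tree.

For divide and conquer with division factor 3:

Problem sizes at each level:
Level 0: 531441
Level 1: 177147
Level 2: 59049
Level 3: 19683
Level 4: 6561
Level 5: 2187
Level 6: 729
Level 7: 243
Level 8: 81
Level 9: 27
Level 10: 9
Level 11: 3
Level 12: 1

The root is level 0 and the size-1 base case is level 12 (the tree spans levels 0 through 12, i.e. 13 levels counting the root), so the depth is the number of divisions: log_3(531441) = 12

The recursion tree depth is log_3(531441) = 12. At each level, the problem size is divided by 3, so it takes 12 divisions to reduce to a base case of size 1. The algorithm makes 1 recursive call at each level.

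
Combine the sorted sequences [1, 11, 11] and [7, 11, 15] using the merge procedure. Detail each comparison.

Merging process:

Compare 1 vs 7: take 1 from left. Merged: [1]
Compare 11 vs 7: take 7 from right. Merged: [1, 7]
Compare 11 vs 11: take 11 from left. Merged: [1, 7, 11]
Compare 11 vs 11: take 11 from left. Merged: [1, 7, 11, 11]
Append remaining from right: [11, 15]. Merged: [1, 7, 11, 11, 11, 15]

Final merged array: [1, 7, 11, 11, 11, 15]
Total comparisons: 4

The merged array is [1, 7, 11, 11, 11, 15], requiring 4 comparisons. The merge step runs in O(n) time where n is the total number of elements.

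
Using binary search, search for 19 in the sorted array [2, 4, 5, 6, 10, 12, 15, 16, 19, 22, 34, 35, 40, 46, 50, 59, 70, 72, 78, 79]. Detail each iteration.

Binary search for 19 in [2, 4, 5, 6, 10, 12, 15, 16, 19, 22, 34, 35, 40, 46, 50, 59, 70, 72, 78, 79]:

lo=0, hi=19, mid=9, arr[mid]=22 -> 22 > 19, search left half
lo=0, hi=8, mid=4, arr[mid]=10 -> 10 < 19, search right half
lo=5, hi=8, mid=6, arr[mid]=15 -> 15 < 19, search right half
lo=7, hi=8, mid=7, arr[mid]=16 -> 16 < 19, search right half
lo=8, hi=8, mid=8, arr[mid]=19 -> Found target at index 8!

Binary search finds 19 at index 8 after 5 comparisons. The search repeatedly halves the search space by comparing with the middle element.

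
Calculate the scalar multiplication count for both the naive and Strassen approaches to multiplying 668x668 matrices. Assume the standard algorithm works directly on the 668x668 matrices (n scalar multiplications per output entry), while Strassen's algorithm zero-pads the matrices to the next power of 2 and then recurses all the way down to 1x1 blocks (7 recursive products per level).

Matrix multiplication for 668x668 matrices:

Strassen's algorithm requires power-of-2 dimensions. Pad 668x668 to 1024x1024 (next power of 2).

Standard algorithm: 668^3 = 298077632 multiplications
Strassen's algorithm: 7^(log2(1024)) = 7^10 = 282475249 multiplications
Savings: 298077632 - 282475249 = 15602383 multiplications

Standard: 298077632 multiplications (668^3). Strassen: 282475249 multiplications (7^10, after padding to 1024x1024). Strassen reduces 8 recursive multiplications to 7 at each level.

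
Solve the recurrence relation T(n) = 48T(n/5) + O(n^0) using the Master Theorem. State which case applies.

Master Theorem for T(n) = 48T(n/5) + O(n^0):

a = 48, b = 5, c = 0
log_b(a) = log_5(48) = 2.4053

Case 1: c = 0 < log_5(48) = 2.4053
T(n) = O(n^(log_5 48))

For T(n) = 48T(n/5) + O(n^0): log_5(48) = 2.4053. This is Case 1 of the Master Theorem (c < log_b(a), work dominated by leaves), giving O(n^(log_5 48)).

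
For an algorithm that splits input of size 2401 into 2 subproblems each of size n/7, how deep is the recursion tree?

For divide and conquer with division factor 7:

Problem sizes at each level:
Level 0: 2401
Level 1: 343
Level 2: 49
Level 3: 7
Level 4: 1

The root is level 0 and the size-1 base case is level 4 (the tree spans levels 0 through 4, i.e. 5 levels counting the root), so the depth is the number of divisions: log_7(2401) = 4

The recursion tree depth is log_7(2401) = 4. At each level, the problem size is divided by 7, so it takes 4 divisions to reduce to a base case of size 1. The algorithm makes 2 recursive calls at each level.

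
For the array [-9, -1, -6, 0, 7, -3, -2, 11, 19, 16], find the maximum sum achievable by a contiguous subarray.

Using Kadane's algorithm on [-9, -1, -6, 0, 7, -3, -2, 11, 19, 16]:

Scanning through the array:
Position 1 (value -1): max_ending_here = -1, max_so_far = -1
Position 2 (value -6): max_ending_here = -6, max_so_far = -1
Position 3 (value 0): max_ending_here = 0, max_so_far = 0
Position 4 (value 7): max_ending_here = 7, max_so_far = 7
Position 5 (value -3): max_ending_here = 4, max_so_far = 7
Position 6 (value -2): max_ending_here = 2, max_so_far = 7
Position 7 (value 11): max_ending_here = 13, max_so_far = 13
Position 8 (value 19): max_ending_here = 32, max_so_far = 32
Position 9 (value 16): max_ending_here = 48, max_so_far = 48

Maximum subarray: [0, 7, -3, -2, 11, 19, 16]
Maximum sum: 48

The maximum subarray is [0, 7, -3, -2, 11, 19, 16] with sum 48. This subarray runs from index 3 to index 9.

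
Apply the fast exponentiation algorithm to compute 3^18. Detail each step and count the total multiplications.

Computing 3^18 by squaring (build up from 3^1; each line after the first costs one multiplication):

3^1 = 3
3^2 = (3^1)^2 = 3^2 = 9
3^4 = (3^2)^2 = 9^2 = 81
3^8 = (3^4)^2 = 81^2 = 6561
3^9 = 3 * 3^8 = 3 * 6561 = 19683
3^18 = (3^9)^2 = 19683^2 = 387420489

Result: 387420489
Multiplications needed: 5 (5 lines after 3^1)

3^18 = 387420489. Using exponentiation by squaring, this requires 5 multiplications. The key idea: if the exponent is even, square the half-power; if odd, multiply by the base once.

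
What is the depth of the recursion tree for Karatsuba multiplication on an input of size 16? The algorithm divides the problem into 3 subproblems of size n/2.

For divide and conquer with division factor 2:

Problem sizes at each level:
Level 0: 16
Level 1: 8
Level 2: 4
Level 3: 2
Level 4: 1

The root is level 0 and the size-1 base case is level 4 (the tree spans levels 0 through 4, i.e. 5 levels counting the root), so the depth is the number of divisions: log_2(16) = 4

The recursion tree depth is log_2(16) = 4. At each level, the problem size is divided by 2, so it takes 4 divisions to reduce to a base case of size 1. The algorithm makes 3 recursive calls at each level.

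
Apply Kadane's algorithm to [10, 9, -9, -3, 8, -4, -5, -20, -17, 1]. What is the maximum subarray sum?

Using Kadane's algorithm on [10, 9, -9, -3, 8, -4, -5, -20, -17, 1]:

Scanning through the array:
Position 1 (value 9): max_ending_here = 19, max_so_far = 19
Position 2 (value -9): max_ending_here = 10, max_so_far = 19
Position 3 (value -3): max_ending_here = 7, max_so_far = 19
Position 4 (value 8): max_ending_here = 15, max_so_far = 19
Position 5 (value -4): max_ending_here = 11, max_so_far = 19
Position 6 (value -5): max_ending_here = 6, max_so_far = 19
Position 7 (value -20): max_ending_here = -14, max_so_far = 19
Position 8 (value -17): max_ending_here = -17, max_so_far = 19
Position 9 (value 1): max_ending_here = 1, max_so_far = 19

Maximum subarray: [10, 9]
Maximum sum: 19

The maximum subarray is [10, 9] with sum 19. This subarray runs from index 0 to index 1.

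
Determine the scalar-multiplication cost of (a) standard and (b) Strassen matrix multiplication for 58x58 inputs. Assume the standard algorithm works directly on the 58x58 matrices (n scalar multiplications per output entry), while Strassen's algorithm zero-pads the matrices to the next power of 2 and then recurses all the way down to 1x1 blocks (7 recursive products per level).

Matrix multiplication for 58x58 matrices:

Strassen's algorithm requires power-of-2 dimensions. Pad 58x58 to 64x64 (next power of 2).

Standard algorithm: 58^3 = 195112 multiplications
Strassen's algorithm: 7^(log2(64)) = 7^6 = 117649 multiplications
Savings: 195112 - 117649 = 77463 multiplications

Standard: 195112 multiplications (58^3). Strassen: 117649 multiplications (7^6, after padding to 64x64). Strassen reduces 8 recursive multiplications to 7 at each level.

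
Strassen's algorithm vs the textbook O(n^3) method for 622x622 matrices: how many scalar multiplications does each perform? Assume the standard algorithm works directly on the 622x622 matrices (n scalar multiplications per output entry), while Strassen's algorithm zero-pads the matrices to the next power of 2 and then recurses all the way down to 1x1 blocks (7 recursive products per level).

Matrix multiplication for 622x622 matrices:

Strassen's algorithm requires power-of-2 dimensions. Pad 622x622 to 1024x1024 (next power of 2).

Standard algorithm: 622^3 = 240641848 multiplications
Strassen's algorithm: 7^(log2(1024)) = 7^10 = 282475249 multiplications
Difference: 240641848 - 282475249 = -41833401 (Strassen uses MORE here due to padding overhead — for small or just-over-power-of-2 n, padding can outweigh the per-level savings)

Standard: 240641848 multiplications (622^3). Strassen: 282475249 multiplications (7^10, after padding to 1024x1024). Strassen reduces 8 recursive multiplications to 7 at each level.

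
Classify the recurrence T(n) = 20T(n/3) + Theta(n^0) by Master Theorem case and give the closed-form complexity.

Master Theorem for T(n) = 20T(n/3) + O(n^0):

a = 20, b = 3, c = 0
log_b(a) = log_3(20) = 2.7268

Case 1: c = 0 < log_3(20) = 2.7268
T(n) = O(n^(log_3 20))

For T(n) = 20T(n/3) + O(n^0): log_3(20) = 2.7268. This is Case 1 of the Master Theorem (c < log_b(a), work dominated by leaves), giving O(n^(log_3 20)).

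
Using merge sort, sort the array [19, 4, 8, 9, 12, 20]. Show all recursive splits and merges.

Merge sort trace:

Split: [19, 4, 8, 9, 12, 20] -> [19, 4, 8] and [9, 12, 20]
  Split: [19, 4, 8] -> [19] and [4, 8]
    Split: [4, 8] -> [4] and [8]
    Merge: [4] + [8] -> [4, 8]
  Merge: [19] + [4, 8] -> [4, 8, 19]
  Split: [9, 12, 20] -> [9] and [12, 20]
    Split: [12, 20] -> [12] and [20]
    Merge: [12] + [20] -> [12, 20]
  Merge: [9] + [12, 20] -> [9, 12, 20]
Merge: [4, 8, 19] + [9, 12, 20] -> [4, 8, 9, 12, 19, 20]

Final sorted array: [4, 8, 9, 12, 19, 20]

The merge sort proceeds by recursively splitting the array and merging sorted halves.
After all merges, the sorted array is [4, 8, 9, 12, 19, 20].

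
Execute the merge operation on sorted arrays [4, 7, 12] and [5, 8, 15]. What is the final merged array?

Merging process:

Compare 4 vs 5: take 4 from left. Merged: [4]
Compare 7 vs 5: take 5 from right. Merged: [4, 5]
Compare 7 vs 8: take 7 from left. Merged: [4, 5, 7]
Compare 12 vs 8: take 8 from right. Merged: [4, 5, 7, 8]
Compare 12 vs 15: take 12 from left. Merged: [4, 5, 7, 8, 12]
Append remaining from right: [15]. Merged: [4, 5, 7, 8, 12, 15]

Final merged array: [4, 5, 7, 8, 12, 15]
Total comparisons: 5

The merged array is [4, 5, 7, 8, 12, 15], requiring 5 comparisons. The merge step runs in O(n) time where n is the total number of elements.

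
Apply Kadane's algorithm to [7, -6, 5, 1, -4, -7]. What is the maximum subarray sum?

Using Kadane's algorithm on [7, -6, 5, 1, -4, -7]:

Scanning through the array:
Position 1 (value -6): max_ending_here = 1, max_so_far = 7
Position 2 (value 5): max_ending_here = 6, max_so_far = 7
Position 3 (value 1): max_ending_here = 7, max_so_far = 7
Position 4 (value -4): max_ending_here = 3, max_so_far = 7
Position 5 (value -7): max_ending_here = -4, max_so_far = 7

Maximum subarray: [7]
Maximum sum: 7

The maximum subarray is [7] with sum 7. This subarray runs from index 0 to index 0.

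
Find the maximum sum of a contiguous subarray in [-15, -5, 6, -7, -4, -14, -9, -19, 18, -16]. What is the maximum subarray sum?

Using Kadane's algorithm on [-15, -5, 6, -7, -4, -14, -9, -19, 18, -16]:

Scanning through the array:
Position 1 (value -5): max_ending_here = -5, max_so_far = -5
Position 2 (value 6): max_ending_here = 6, max_so_far = 6
Position 3 (value -7): max_ending_here = -1, max_so_far = 6
Position 4 (value -4): max_ending_here = -4, max_so_far = 6
Position 5 (value -14): max_ending_here = -14, max_so_far = 6
Position 6 (value -9): max_ending_here = -9, max_so_far = 6
Position 7 (value -19): max_ending_here = -19, max_so_far = 6
Position 8 (value 18): max_ending_here = 18, max_so_far = 18
Position 9 (value -16): max_ending_here = 2, max_so_far = 18

Maximum subarray: [18]
Maximum sum: 18

The maximum subarray is [18] with sum 18. This subarray runs from index 8 to index 8.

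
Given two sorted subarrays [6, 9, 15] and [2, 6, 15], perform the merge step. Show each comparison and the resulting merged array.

Merging process:

Compare 6 vs 2: take 2 from right. Merged: [2]
Compare 6 vs 6: take 6 from left. Merged: [2, 6]
Compare 9 vs 6: take 6 from right. Merged: [2, 6, 6]
Compare 9 vs 15: take 9 from left. Merged: [2, 6, 6, 9]
Compare 15 vs 15: take 15 from left. Merged: [2, 6, 6, 9, 15]
Append remaining from right: [15]. Merged: [2, 6, 6, 9, 15, 15]

Final merged array: [2, 6, 6, 9, 15, 15]
Total comparisons: 5

The merged array is [2, 6, 6, 9, 15, 15], requiring 5 comparisons. The merge step runs in O(n) time where n is the total number of elements.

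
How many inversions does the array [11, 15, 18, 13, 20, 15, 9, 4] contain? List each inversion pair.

Finding inversions in [11, 15, 18, 13, 20, 15, 9, 4]:

(0, 6): arr[0]=11 > arr[6]=9
(0, 7): arr[0]=11 > arr[7]=4
(1, 3): arr[1]=15 > arr[3]=13
(1, 6): arr[1]=15 > arr[6]=9
(1, 7): arr[1]=15 > arr[7]=4
(2, 3): arr[2]=18 > arr[3]=13
(2, 5): arr[2]=18 > arr[5]=15
(2, 6): arr[2]=18 > arr[6]=9
(2, 7): arr[2]=18 > arr[7]=4
(3, 6): arr[3]=13 > arr[6]=9
(3, 7): arr[3]=13 > arr[7]=4
(4, 5): arr[4]=20 > arr[5]=15
(4, 6): arr[4]=20 > arr[6]=9
(4, 7): arr[4]=20 > arr[7]=4
(5, 6): arr[5]=15 > arr[6]=9
(5, 7): arr[5]=15 > arr[7]=4
(6, 7): arr[6]=9 > arr[7]=4

Total inversions: 17

The array has 17 inversion(s): (0,6), (0,7), (1,3), (1,6), (1,7), (2,3), (2,5), (2,6), (2,7), (3,6), (3,7), (4,5), (4,6), (4,7), (5,6), (5,7), (6,7). Each pair (i,j) satisfies i < j and arr[i] > arr[j].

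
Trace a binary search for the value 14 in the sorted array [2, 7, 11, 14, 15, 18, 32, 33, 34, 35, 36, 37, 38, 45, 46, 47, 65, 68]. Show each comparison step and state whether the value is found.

Binary search for 14 in [2, 7, 11, 14, 15, 18, 32, 33, 34, 35, 36, 37, 38, 45, 46, 47, 65, 68]:

lo=0, hi=17, mid=8, arr[mid]=34 -> 34 > 14, search left half
lo=0, hi=7, mid=3, arr[mid]=14 -> Found target at index 3!

Binary search finds 14 at index 3 after 2 comparisons. The search repeatedly halves the search space by comparing with the middle element.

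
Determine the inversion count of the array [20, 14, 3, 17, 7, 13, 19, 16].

Finding inversions in [20, 14, 3, 17, 7, 13, 19, 16]:

(0, 1): arr[0]=20 > arr[1]=14
(0, 2): arr[0]=20 > arr[2]=3
(0, 3): arr[0]=20 > arr[3]=17
(0, 4): arr[0]=20 > arr[4]=7
(0, 5): arr[0]=20 > arr[5]=13
(0, 6): arr[0]=20 > arr[6]=19
(0, 7): arr[0]=20 > arr[7]=16
(1, 2): arr[1]=14 > arr[2]=3
(1, 4): arr[1]=14 > arr[4]=7
(1, 5): arr[1]=14 > arr[5]=13
(3, 4): arr[3]=17 > arr[4]=7
(3, 5): arr[3]=17 > arr[5]=13
(3, 7): arr[3]=17 > arr[7]=16
(6, 7): arr[6]=19 > arr[7]=16

Total inversions: 14

The array has 14 inversion(s): (0,1), (0,2), (0,3), (0,4), (0,5), (0,6), (0,7), (1,2), (1,4), (1,5), (3,4), (3,5), (3,7), (6,7). Each pair (i,j) satisfies i < j and arr[i] > arr[j].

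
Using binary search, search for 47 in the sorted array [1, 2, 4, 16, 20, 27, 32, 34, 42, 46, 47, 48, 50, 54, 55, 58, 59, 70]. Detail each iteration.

Binary search for 47 in [1, 2, 4, 16, 20, 27, 32, 34, 42, 46, 47, 48, 50, 54, 55, 58, 59, 70]:

lo=0, hi=17, mid=8, arr[mid]=42 -> 42 < 47, search right half
lo=9, hi=17, mid=13, arr[mid]=54 -> 54 > 47, search left half
lo=9, hi=12, mid=10, arr[mid]=47 -> Found target at index 10!

Binary search finds 47 at index 10 after 3 comparisons. The search repeatedly halves the search space by comparing with the middle element.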